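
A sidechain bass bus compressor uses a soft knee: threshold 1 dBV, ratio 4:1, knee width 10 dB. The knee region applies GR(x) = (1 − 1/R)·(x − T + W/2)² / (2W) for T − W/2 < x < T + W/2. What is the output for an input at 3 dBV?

1.1625 dBV

x − T + W/2 = 3 − 1 + 5 = 7.
GR = (1 − 1/4) × 7² / 20 = 0.75 × 49 / 20 = 1.8375 dB.
Output = 3 − 1.8375 = 1.1625 dBV.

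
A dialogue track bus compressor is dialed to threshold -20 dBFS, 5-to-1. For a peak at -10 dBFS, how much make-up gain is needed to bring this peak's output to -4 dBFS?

The peak compresses to -20 + 10/5 = -18 dBFS.
To reach -4 dBFS requires -4 − (-18) = 14 dB of make-up.

14 dB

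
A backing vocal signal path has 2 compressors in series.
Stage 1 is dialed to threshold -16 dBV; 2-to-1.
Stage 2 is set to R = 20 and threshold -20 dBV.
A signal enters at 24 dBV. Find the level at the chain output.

Stage 1: overshoot 40 dB → 40/2 = 20 dB → 4 dBV.
Stage 2: 24 dB above -20 dBV, reduced 20:1 to 1.2 dB above → -18.8 dBV.

-18.8 dBV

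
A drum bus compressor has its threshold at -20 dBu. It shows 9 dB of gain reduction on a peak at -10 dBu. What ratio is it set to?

10:1

Input overshoot = -10 − (-20) = 10 dB.
Output overshoot = 10 − 9 = 1 dB.
Ratio = input overshoot / output overshoot = 10 / 1 = 10.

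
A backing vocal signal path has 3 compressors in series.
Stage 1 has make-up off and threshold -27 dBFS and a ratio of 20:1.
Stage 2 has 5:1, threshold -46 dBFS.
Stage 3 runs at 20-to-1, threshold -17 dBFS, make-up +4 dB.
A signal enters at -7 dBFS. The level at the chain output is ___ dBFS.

-38 dBFS

Stage 1: overshoot 20 dB → 20/20 = 1 dB → -26 dBFS.
Stage 2: 20 dB above -46 dBFS, reduced 5:1 to 4 dB above → -42 dBFS.
Stage 3: below threshold (-42 ≤ -17); passes unchanged; make-up brings it to -38 dBFS.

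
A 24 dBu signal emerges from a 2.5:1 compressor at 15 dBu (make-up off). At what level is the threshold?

9 dBu

Input is 15 dB above T (since output overshoot × R = input overshoot: (15 − T)·2.5 = 24 − T gives T = 9 dBu).
Check: 9 + (24 − 9)/2.5 = 9 + 6 = 15 dBu. ✓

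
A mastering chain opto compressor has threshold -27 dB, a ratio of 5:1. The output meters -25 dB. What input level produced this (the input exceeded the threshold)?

The compressed level sits -25 − (-27) = 2 dB over threshold.
Input overshoot = R × output overshoot = 10 dB → input = -27 + 10 = -17 dB.

-17 dB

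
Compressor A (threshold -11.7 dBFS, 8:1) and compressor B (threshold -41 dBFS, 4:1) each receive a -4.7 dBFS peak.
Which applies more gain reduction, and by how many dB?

B, by 21.1 dB

A: 7 dB over, compressed to 0.875 dB over, so 6.125 dB of GR.
B: 36.3 dB over, compressed to 9.075 dB over, so 27.225 dB of GR.
B reduces 21.1 dB more.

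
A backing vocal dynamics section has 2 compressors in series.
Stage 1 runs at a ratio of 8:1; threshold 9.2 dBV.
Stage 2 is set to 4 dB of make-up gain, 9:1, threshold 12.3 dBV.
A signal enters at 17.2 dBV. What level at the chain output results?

14.2 dBV

Stage 1: overshoot 8 dB → 8/8 = 1 dB → 10.2 dBV.
Stage 2: 10.2 dBV is at or below the 12.3 dBV threshold — no compression; make-up brings it to 14.2 dBV.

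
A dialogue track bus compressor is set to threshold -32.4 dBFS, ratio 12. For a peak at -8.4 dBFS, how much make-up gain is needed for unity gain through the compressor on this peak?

Without make-up, output = threshold + overshoot/12 = -32.4 + 2 = -30.4 dBFS.
Gap to target: 22 dB.

22 dB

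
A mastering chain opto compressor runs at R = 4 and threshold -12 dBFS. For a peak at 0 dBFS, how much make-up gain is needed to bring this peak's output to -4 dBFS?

The peak compresses to -12 + 12/4 = -9 dBFS.
To reach -4 dBFS requires -4 − (-9) = 5 dB of make-up.

5 dB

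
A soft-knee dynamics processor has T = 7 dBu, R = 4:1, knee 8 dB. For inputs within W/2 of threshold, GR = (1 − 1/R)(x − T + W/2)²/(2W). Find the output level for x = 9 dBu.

x − T + W/2 = 9 − 7 + 4 = 6.
GR = (1 − 1/4) × 6² / 16 = 0.75 × 36 / 16 = 1.6875 dB.
Output = 9 − 1.6875 = 7.3125 dBu.

7.3125 dBu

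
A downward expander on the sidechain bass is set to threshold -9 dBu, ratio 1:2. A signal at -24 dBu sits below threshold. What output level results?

-39 dBu

The input is 15 dB below the -9 dBu threshold.
A 1:2 expander multiplies undershoot by 2: 15 × 2 = 30 dB below threshold.
Output = -9 − 30 = -39 dBu.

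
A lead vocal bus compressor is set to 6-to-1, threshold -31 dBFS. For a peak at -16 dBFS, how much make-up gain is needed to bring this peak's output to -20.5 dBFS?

8 dB

Overshoot 15 dB → 15/6 = 2.5 dB after compression, so the compressed level is -31 + 2.5 = -28.5 dBFS.
Make-up = target − compressed = -20.5 − (-28.5) = 8 dB.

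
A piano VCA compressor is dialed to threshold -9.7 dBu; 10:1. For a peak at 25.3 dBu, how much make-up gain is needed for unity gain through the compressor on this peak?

Overshoot 35 dB → 35/10 = 3.5 dB after compression, so the compressed level is -9.7 + 3.5 = -6.2 dBu.
Make-up = target − compressed = 25.3 − (-6.2) = 31.5 dB.

31.5 dB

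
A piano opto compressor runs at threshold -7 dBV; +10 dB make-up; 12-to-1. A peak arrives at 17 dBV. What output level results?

Overshoot: 17 − (-7) = 24 dB.
At 12:1 the overshoot is divided by 12, leaving 2 dB above threshold.
Output = -7 + 2 = -5 dBV; make-up adds 10 dB, giving 5 dBV.

5 dBV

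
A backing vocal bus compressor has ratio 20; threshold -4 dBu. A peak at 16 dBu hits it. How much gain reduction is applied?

19 dB

The signal is 20 dB above threshold.
A 20:1 ratio leaves 1 dB of that excess.
Gain reduction = 20 − 1 = 19 dB.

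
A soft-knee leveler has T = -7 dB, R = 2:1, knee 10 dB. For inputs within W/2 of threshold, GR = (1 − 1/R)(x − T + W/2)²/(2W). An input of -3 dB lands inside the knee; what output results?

x − T + W/2 = -3 − (-7) + 5 = 9.
GR = (1 − 1/2) × 9² / 20 = 0.5 × 81 / 20 = 2.025 dB.
Output = -3 − 2.025 = -5.025 dB.

-5.025 dB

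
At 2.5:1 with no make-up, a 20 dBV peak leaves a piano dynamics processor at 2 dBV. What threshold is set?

Gain reduction = 20 − 2 = 18 dB; output overshoot = GR / (R − 1) = 18 / 1.5 = 12 dB.
Threshold = output − output overshoot = 2 − 12 = -10 dBV.

-10 dBV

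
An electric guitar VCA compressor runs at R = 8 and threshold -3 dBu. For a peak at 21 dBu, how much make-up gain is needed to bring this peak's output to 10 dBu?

10 dB

The peak compresses to -3 + 24/8 = 0 dBu.
To reach 10 dBu requires 10 − 0 = 10 dB of make-up.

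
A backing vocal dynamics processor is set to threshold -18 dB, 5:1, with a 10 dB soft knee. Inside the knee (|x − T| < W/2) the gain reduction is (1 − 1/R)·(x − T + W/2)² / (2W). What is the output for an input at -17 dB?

x − T + W/2 = -17 − (-18) + 5 = 6.
GR = (1 − 1/5) × 6² / 20 = 0.8 × 36 / 20 = 1.44 dB.
Output = -17 − 1.44 = -18.44 dB.

-18.44 dB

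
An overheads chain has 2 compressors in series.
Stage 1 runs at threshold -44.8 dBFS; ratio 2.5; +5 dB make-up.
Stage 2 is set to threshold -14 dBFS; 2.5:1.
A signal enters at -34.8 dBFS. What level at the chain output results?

Stage 1: 10 dB above -44.8 dBFS, reduced 2.5:1 to 4 dB above → -40.8 dBFS; +5 dB make-up → -35.8 dBFS.
Stage 2: below threshold (-35.8 ≤ -14); passes unchanged; output -35.8 dBFS.

-35.8 dBFS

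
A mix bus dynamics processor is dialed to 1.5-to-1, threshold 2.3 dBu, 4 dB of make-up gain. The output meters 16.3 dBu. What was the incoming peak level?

17.3 dBu

Remove make-up: 16.3 − 4 = 12.3 dBu.
That's 10 dB above the 2.3 dBu threshold.
Input overshoot = R × output overshoot = 15 dB → input = 2.3 + 15 = 17.3 dBu.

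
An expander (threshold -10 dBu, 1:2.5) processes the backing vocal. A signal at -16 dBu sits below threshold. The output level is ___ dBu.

-25 dBu

Below threshold, a 1:2.5 expander applies gain = (2.5−1)×(T − x) of attenuation.
(2.5−1) × 6 = 9 dB, so output = -16 − 9 = -25 dBu.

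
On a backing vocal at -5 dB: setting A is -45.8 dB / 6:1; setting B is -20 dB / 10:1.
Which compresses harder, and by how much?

A, by 20.5 dB

A: GR = 40.8 − 40.8/6 = 34 dB.
B: GR = 15 − 15/10 = 13.5 dB.
Difference: 20.5 dB in favour of A.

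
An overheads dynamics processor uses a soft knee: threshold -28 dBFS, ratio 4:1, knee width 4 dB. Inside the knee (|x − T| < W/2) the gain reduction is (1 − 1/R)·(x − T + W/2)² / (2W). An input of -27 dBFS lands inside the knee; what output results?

x − T + W/2 = -27 − (-28) + 2 = 3.
GR = (1 − 1/4) × 3² / 8 = 0.75 × 9 / 8 = 0.84375 dB.
Output = -27 − 0.84375 = -27.84375 dBFS.

-27.84375 dBFS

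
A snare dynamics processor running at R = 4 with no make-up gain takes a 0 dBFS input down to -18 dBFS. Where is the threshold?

Let T be the threshold. Output overshoot = (input overshoot)/R, so -18 − T = (0 − T)/4.
4·(-18 − T) = 0 − T → 3·T = -72 − 0 = -72.
T = -72/3 = -24 dBFS.

-24 dBFS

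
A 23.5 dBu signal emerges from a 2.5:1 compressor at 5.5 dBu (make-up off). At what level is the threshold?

Input is 30 dB above T (since output overshoot × R = input overshoot: (5.5 − T)·2.5 = 23.5 − T gives T = -6.5 dBu).
Check: -6.5 + (23.5 − (-6.5))/2.5 = -6.5 + 12 = 5.5 dBu. ✓

-6.5 dBu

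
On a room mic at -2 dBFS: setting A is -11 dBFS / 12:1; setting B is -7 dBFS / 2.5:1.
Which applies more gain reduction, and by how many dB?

A: overshoot 9 dB → output overshoot 0.75 dB → GR 8.25 dB.
B: overshoot 5 dB → output overshoot 2 dB → GR 3 dB.
Difference: 5.25 dB in favour of A.

A, by 5.25 dB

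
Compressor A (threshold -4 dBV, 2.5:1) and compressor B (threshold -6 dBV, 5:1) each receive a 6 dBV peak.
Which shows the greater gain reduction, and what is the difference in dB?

B, by 3.6 dB

A: 10 dB over, compressed to 4 dB over, so 6 dB of GR.
B: 12 dB over, compressed to 2.4 dB over, so 9.6 dB of GR.
Difference: 3.6 dB in favour of B.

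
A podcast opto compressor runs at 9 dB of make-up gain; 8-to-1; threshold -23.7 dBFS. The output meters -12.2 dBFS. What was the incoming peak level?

Remove make-up: -12.2 − 9 = -21.2 dBFS.
The compressed level sits -21.2 − (-23.7) = 2.5 dB over threshold.
Undo the ratio: input overshoot = 2.5 × 8 = 20 dB, giving input = -3.7 dBFS.

-3.7 dBFS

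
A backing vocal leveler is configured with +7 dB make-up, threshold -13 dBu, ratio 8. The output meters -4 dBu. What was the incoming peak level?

3 dBu

Stripping the +7 dB make-up gives -11 dBu at the gain stage.
That's 2 dB above the -13 dBu threshold.
Undo the ratio: input overshoot = 2 × 8 = 16 dB, giving input = 3 dBu.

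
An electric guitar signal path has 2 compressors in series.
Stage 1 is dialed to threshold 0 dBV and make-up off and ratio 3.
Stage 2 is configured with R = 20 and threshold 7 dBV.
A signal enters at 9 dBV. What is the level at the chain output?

Stage 1: 9 dBV is 9 dB over 0 dBV; at 3:1 that becomes 3 dB over, giving 3 dBV.
Stage 2: 3 dBV ≤ 7 dBV, so stage 2 doesn't engage; output 3 dBV.

3 dBV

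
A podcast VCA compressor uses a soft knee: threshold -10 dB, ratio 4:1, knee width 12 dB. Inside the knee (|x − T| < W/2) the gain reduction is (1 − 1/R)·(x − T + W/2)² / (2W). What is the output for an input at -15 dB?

x − T + W/2 = -15 − (-10) + 6 = 1.
GR = (1 − 1/4) × 1² / 24 = 0.75 × 1 / 24 = 0.03125 dB.
Output = -15 − 0.03125 = -15.03125 dB.

-15.03125 dB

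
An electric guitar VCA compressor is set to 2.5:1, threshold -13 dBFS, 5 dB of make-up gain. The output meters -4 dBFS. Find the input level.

Before make-up, the level was -4 − 5 = -9 dBFS.
Post-compression overshoot = -9 − (-13) = 4 dB.
Input overshoot = R × output overshoot = 10 dB → input = -13 + 10 = -3 dBFS.

-3 dBFS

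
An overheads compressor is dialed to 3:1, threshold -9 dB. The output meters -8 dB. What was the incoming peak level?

That's 1 dB above the -9 dB threshold.
Input overshoot = R × output overshoot = 3 dB → input = -9 + 3 = -6 dB.

-6 dB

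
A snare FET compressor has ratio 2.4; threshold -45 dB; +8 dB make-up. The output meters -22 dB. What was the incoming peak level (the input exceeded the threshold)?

Stripping the +8 dB make-up gives -30 dB at the gain stage.
That's 15 dB above the -45 dB threshold.
Input overshoot = R × output overshoot = 36 dB → input = -45 + 36 = -9 dB.

-9 dB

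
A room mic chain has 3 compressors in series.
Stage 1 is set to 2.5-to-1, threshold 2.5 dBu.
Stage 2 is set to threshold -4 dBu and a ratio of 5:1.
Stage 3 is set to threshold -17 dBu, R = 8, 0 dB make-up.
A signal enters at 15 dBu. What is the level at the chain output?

-15.0875 dBu

Stage 1: 12.5 dB above 2.5 dBu, reduced 2.5:1 to 5 dB above → 7.5 dBu.
Stage 2: overshoot 11.5 dB → 11.5/5 = 2.3 dB → -1.7 dBu.
Stage 3: 15.3 dB above -17 dBu, reduced 8:1 to 1.9125 dB above → -15.0875 dBu.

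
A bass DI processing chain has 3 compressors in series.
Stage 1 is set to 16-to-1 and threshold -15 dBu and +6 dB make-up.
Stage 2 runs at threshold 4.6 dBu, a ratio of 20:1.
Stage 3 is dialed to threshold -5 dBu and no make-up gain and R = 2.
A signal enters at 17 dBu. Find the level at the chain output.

-7 dBu

Stage 1: 32 dB above -15 dBu, reduced 16:1 to 2 dB above → -13 dBu; +6 dB make-up → -7 dBu.
Stage 2: -7 dBu ≤ 4.6 dBu, so stage 2 doesn't engage; output -7 dBu.
Stage 3: below threshold (-7 ≤ -5); passes unchanged; output -7 dBu.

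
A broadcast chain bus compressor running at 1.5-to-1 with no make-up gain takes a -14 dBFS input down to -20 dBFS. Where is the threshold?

Gain reduction = -14 − (-20) = 6 dB; output overshoot = GR / (R − 1) = 6 / 0.5 = 12 dB.
Threshold = output − output overshoot = -20 − 12 = -32 dBFS.

-32 dBFS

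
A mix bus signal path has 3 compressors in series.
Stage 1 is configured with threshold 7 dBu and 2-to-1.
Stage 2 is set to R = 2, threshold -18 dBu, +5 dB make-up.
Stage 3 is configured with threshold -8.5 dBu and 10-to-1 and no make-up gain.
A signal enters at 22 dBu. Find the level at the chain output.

-7.325 dBu

Stage 1: 15 dB above 7 dBu, reduced 2:1 to 7.5 dB above → 14.5 dBu.
Stage 2: overshoot 32.5 dB → 32.5/2 = 16.25 dB → -1.75 dBu; +5 dB make-up → 3.25 dBu.
Stage 3: 3.25 dBu is 11.75 dB over -8.5 dBu; at 10:1 that becomes 1.175 dB over, giving -7.325 dBu.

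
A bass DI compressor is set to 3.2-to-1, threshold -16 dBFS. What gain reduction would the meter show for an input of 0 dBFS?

11 dB

The signal is 16 dB above threshold.
A 3.2:1 ratio leaves 5 dB of that excess.
GR = overshoot in − overshoot out = 16 − 5 = 11 dB.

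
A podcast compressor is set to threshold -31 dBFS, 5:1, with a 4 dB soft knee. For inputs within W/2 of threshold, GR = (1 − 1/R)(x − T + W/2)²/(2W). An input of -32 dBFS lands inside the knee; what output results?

x − T + W/2 = -32 − (-31) + 2 = 1.
GR = (1 − 1/5) × 1² / 8 = 0.8 × 1 / 8 = 0.1 dB.
Output = -32 − 0.1 = -32.1 dBFS.

-32.1 dBFS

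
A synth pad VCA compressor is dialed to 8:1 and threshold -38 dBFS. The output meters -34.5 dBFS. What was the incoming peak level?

-10 dBFS

The compressed level sits -34.5 − (-38) = 3.5 dB over threshold.
Undo the ratio: input overshoot = 3.5 × 8 = 28 dB, giving input = -10 dBFS.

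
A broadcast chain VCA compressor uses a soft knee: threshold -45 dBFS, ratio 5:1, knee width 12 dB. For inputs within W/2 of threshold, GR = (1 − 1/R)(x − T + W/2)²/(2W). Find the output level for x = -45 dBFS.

-46.2 dBFS

x − T + W/2 = -45 − (-45) + 6 = 6.
GR = (1 − 1/5) × 6² / 24 = 0.8 × 36 / 24 = 1.2 dB.
Output = -45 − 1.2 = -46.2 dBFS.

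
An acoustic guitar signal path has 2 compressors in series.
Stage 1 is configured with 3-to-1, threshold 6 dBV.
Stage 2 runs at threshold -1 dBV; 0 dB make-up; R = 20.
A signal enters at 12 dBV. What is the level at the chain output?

-0.55 dBV

Stage 1: 6 dB above 6 dBV, reduced 3:1 to 2 dB above → 8 dBV.
Stage 2: overshoot 9 dB → 9/20 = 0.45 dB → -0.55 dBV.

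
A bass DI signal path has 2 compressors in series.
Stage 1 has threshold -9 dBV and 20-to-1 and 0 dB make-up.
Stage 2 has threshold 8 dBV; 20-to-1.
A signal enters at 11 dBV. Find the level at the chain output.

Stage 1: overshoot 20 dB → 20/20 = 1 dB → -8 dBV.
Stage 2: below threshold (-8 ≤ 8); passes unchanged; output -8 dBV.

-8 dBV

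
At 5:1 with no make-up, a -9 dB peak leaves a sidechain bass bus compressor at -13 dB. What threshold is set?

-14 dB

Let T be the threshold. Output overshoot = (input overshoot)/R, so -13 − T = (-9 − T)/5.
5·(-13 − T) = -9 − T → 4·T = -65 − (-9) = -56.
T = -56/4 = -14 dB.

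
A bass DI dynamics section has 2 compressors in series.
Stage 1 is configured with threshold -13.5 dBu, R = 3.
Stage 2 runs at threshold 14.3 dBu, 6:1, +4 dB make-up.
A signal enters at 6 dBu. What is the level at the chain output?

Stage 1: overshoot 19.5 dB → 19.5/3 = 6.5 dB → -7 dBu.
Stage 2: -7 dBu ≤ 14.3 dBu, so stage 2 doesn't engage; make-up brings it to -3 dBu.

-3 dBu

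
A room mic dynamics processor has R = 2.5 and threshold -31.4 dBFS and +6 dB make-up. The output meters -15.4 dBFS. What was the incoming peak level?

Before make-up, the level was -15.4 − 6 = -21.4 dBFS.
The compressed level sits -21.4 − (-31.4) = 10 dB over threshold.
Before 2.5:1 compression the overshoot was 10 × 2.5 = 25 dB, so input = -31.4 + 25 = -6.4 dBFS.

-6.4 dBFS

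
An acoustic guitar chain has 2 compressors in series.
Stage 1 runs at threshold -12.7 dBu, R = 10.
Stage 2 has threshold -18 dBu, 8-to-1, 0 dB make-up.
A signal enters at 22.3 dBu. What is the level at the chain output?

-16.9 dBu

Stage 1: 35 dB above -12.7 dBu, reduced 10:1 to 3.5 dB above → -9.2 dBu.
Stage 2: 8.8 dB above -18 dBu, reduced 8:1 to 1.1 dB above → -16.9 dBu.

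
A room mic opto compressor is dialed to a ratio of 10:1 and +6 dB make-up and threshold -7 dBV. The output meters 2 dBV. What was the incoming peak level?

23 dBV

Remove make-up: 2 − 6 = -4 dBV.
Post-compression overshoot = -4 − (-7) = 3 dB.
Input overshoot = R × output overshoot = 30 dB → input = -7 + 30 = 23 dBV.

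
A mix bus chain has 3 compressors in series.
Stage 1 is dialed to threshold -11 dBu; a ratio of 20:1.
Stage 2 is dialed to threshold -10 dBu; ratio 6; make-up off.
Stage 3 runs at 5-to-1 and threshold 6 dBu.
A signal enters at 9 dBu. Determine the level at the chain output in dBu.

-10 dBu

Stage 1: 20 dB above -11 dBu, reduced 20:1 to 1 dB above → -10 dBu.
Stage 2: -10 dBu ≤ -10 dBu, so stage 2 doesn't engage; output -10 dBu.
Stage 3: below threshold (-10 ≤ 6); passes unchanged; output -10 dBu.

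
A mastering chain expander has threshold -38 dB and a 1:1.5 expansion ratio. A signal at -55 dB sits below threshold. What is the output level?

Below threshold, a 1:1.5 expander applies gain = (1.5−1)×(T − x) of attenuation.
(1.5−1) × 17 = 8.5 dB, so output = -55 − 8.5 = -63.5 dB.

-63.5 dB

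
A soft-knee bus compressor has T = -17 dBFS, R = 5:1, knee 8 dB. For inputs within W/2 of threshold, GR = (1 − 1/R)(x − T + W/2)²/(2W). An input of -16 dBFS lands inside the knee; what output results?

-17.25 dBFS

x − T + W/2 = -16 − (-17) + 4 = 5.
GR = (1 − 1/5) × 5² / 16 = 0.8 × 25 / 16 = 1.25 dB.
Output = -16 − 1.25 = -17.25 dBFS.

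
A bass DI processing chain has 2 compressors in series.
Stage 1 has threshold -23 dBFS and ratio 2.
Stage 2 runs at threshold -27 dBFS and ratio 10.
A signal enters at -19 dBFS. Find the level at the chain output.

-26.4 dBFS

Stage 1: overshoot 4 dB → 4/2 = 2 dB → -21 dBFS.
Stage 2: -21 dBFS is 6 dB over -27 dBFS; at 10:1 that becomes 0.6 dB over, giving -26.4 dBFS.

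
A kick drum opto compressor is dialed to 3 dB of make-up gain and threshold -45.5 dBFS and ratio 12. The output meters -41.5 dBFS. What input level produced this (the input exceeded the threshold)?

-33.5 dBFS

Remove make-up: -41.5 − 3 = -44.5 dBFS.
That's 1 dB above the -45.5 dBFS threshold.
Input overshoot = R × output overshoot = 12 dB → input = -45.5 + 12 = -33.5 dBFS.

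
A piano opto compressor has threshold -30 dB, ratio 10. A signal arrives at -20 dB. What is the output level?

The input is 10 dB above the -30 dB threshold.
10:1 compression reduces that to 10/10 = 1 dB over.
That puts the output at -29 dB.

-29 dB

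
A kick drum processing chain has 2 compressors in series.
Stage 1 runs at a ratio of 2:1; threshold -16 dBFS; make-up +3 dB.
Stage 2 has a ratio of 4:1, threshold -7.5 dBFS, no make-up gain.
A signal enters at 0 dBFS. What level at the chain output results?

Stage 1: 0 dBFS is 16 dB over -16 dBFS; at 2:1 that becomes 8 dB over, giving -8 dBFS; +3 dB make-up → -5 dBFS.
Stage 2: overshoot 2.5 dB → 2.5/4 = 0.625 dB → -6.875 dBFS.

-6.875 dBFS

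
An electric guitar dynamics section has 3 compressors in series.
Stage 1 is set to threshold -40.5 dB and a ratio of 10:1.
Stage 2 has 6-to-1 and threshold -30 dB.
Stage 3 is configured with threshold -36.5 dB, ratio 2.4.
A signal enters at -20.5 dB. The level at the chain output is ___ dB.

-38.5 dB

Stage 1: overshoot 20 dB → 20/10 = 2 dB → -38.5 dB.
Stage 2: below threshold (-38.5 ≤ -30); passes unchanged; output -38.5 dB.
Stage 3: -38.5 dB ≤ -36.5 dB, so stage 3 doesn't engage; output -38.5 dB.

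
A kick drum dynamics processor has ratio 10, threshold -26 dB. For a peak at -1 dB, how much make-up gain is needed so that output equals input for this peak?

Overshoot 25 dB → 25/10 = 2.5 dB after compression, so the compressed level is -26 + 2.5 = -23.5 dB.
Make-up = target − compressed = -1 − (-23.5) = 22.5 dB.

22.5 dB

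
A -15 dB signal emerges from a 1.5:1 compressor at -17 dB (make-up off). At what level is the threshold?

Input is 6 dB above T (since output overshoot × R = input overshoot: (-17 − T)·1.5 = -15 − T gives T = -21 dB).
Check: -21 + (-15 − (-21))/1.5 = -21 + 4 = -17 dB. ✓

-21 dB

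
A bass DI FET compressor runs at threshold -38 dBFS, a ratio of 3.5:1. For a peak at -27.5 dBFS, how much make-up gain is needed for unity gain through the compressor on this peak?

Without make-up, output = threshold + overshoot/3.5 = -38 + 3 = -35 dBFS.
Gap to target: 7.5 dB.

7.5 dB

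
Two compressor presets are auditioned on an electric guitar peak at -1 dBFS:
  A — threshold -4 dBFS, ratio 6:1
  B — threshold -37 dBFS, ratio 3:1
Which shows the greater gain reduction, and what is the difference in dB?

A: 3 dB over, compressed to 0.5 dB over, so 2.5 dB of GR.
B: 36 dB over, compressed to 12 dB over, so 24 dB of GR.
B applies 21.5 dB more gain reduction.

B, by 21.5 dB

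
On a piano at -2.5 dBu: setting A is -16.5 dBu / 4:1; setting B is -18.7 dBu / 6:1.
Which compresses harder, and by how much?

B, by 3 dB

A: 14 dB over, compressed to 3.5 dB over, so 10.5 dB of GR.
B: 16.2 dB over, compressed to 2.7 dB over, so 13.5 dB of GR.
Difference: 3 dB in favour of B.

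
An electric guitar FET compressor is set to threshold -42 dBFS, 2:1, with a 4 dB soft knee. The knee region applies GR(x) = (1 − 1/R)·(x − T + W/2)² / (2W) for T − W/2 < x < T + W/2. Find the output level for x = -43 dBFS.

-43.0625 dBFS

x − T + W/2 = -43 − (-42) + 2 = 1.
GR = (1 − 1/2) × 1² / 8 = 0.5 × 1 / 8 = 0.0625 dB.
Output = -43 − 0.0625 = -43.0625 dBFS.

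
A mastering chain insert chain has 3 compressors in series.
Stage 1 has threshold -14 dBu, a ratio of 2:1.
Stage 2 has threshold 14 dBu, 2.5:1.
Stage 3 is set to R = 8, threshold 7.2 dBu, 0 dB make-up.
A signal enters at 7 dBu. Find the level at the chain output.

-3.5 dBu

Stage 1: 21 dB above -14 dBu, reduced 2:1 to 10.5 dB above → -3.5 dBu.
Stage 2: -3.5 dBu ≤ 14 dBu, so stage 2 doesn't engage; output -3.5 dBu.
Stage 3: below threshold (-3.5 ≤ 7.2); passes unchanged; output -3.5 dBu.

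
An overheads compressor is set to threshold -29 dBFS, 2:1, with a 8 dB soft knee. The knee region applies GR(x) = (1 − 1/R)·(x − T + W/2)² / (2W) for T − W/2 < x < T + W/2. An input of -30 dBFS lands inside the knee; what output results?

-30.28125 dBFS

x − T + W/2 = -30 − (-29) + 4 = 3.
GR = (1 − 1/2) × 3² / 16 = 0.5 × 9 / 16 = 0.28125 dB.
Output = -30 − 0.28125 = -30.28125 dBFS.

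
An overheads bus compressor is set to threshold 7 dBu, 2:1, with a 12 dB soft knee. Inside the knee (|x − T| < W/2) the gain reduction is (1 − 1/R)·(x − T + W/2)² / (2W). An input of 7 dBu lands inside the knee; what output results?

6.25 dBu

x − T + W/2 = 7 − 7 + 6 = 6.
GR = (1 − 1/2) × 6² / 24 = 0.5 × 36 / 24 = 0.75 dB.
Output = 7 − 0.75 = 6.25 dBu.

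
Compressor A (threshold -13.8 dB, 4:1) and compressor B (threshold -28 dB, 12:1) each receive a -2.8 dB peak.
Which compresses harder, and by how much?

A: overshoot 11 dB → output overshoot 2.75 dB → GR 8.25 dB.
B: overshoot 25.2 dB → output overshoot 2.1 dB → GR 23.1 dB.
B applies 14.85 dB more gain reduction.

B, by 14.85 dB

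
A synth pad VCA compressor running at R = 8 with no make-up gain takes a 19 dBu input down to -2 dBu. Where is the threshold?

-5 dBu

Let T be the threshold. Output overshoot = (input overshoot)/R, so -2 − T = (19 − T)/8.
8·(-2 − T) = 19 − T → 7·T = -16 − 19 = -35.
T = -35/7 = -5 dBu.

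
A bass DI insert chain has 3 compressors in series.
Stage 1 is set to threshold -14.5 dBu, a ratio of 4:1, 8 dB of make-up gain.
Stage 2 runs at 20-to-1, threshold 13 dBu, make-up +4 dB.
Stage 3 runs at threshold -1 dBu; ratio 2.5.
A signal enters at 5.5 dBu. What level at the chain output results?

Stage 1: 20 dB above -14.5 dBu, reduced 4:1 to 5 dB above → -9.5 dBu; +8 dB make-up → -1.5 dBu.
Stage 2: -1.5 dBu ≤ 13 dBu, so stage 2 doesn't engage; make-up brings it to 2.5 dBu.
Stage 3: 2.5 dBu is 3.5 dB over -1 dBu; at 2.5:1 that becomes 1.4 dB over, giving 0.4 dBu.

0.4 dBu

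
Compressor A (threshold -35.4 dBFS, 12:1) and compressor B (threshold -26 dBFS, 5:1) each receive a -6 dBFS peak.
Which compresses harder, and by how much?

A: GR = 29.4 − 29.4/12 = 26.95 dB.
B: GR = 20 − 20/5 = 16 dB.
A applies 10.95 dB more gain reduction.

A, by 10.95 dB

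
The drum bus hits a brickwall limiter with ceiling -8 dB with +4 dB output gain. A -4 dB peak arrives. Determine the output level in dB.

The limiter clamps the peak to its -8 dB ceiling.
Output gain then adds 4 dB: -8 + 4 = -4 dB.

-4 dB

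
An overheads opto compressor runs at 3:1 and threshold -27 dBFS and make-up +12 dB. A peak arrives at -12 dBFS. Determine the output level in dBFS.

-12 dBFS sits 15 dB over threshold.
3:1 compression reduces that to 15/3 = 5 dB over.
Output = -27 + 5 = -22 dBFS; make-up adds 12 dB, giving -10 dBFS.

-10 dBFS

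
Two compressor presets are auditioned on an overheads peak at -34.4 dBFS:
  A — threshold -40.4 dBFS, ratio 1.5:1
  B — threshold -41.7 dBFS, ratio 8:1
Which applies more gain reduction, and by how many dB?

B, by 4.3875 dB

A: overshoot 6 dB → output overshoot 4 dB → GR 2 dB.
B: overshoot 7.3 dB → output overshoot 0.9125 dB → GR 6.3875 dB.
B applies 4.3875 dB more gain reduction.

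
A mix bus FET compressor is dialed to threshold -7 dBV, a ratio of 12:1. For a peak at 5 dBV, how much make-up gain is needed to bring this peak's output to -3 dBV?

The peak compresses to -7 + 12/12 = -6 dBV.
To reach -3 dBV requires -3 − (-6) = 3 dB of make-up.

3 dB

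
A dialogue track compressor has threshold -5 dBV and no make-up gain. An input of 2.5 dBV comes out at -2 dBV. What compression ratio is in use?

Input overshoot = 2.5 − (-5) = 7.5 dB; output overshoot = -2 − (-5) = 3 dB.
Ratio = 7.5 / 3 = 2.5.

2.5:1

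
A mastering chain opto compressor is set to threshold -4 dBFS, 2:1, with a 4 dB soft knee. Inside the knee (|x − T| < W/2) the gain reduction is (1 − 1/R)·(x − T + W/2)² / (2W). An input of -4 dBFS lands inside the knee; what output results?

-4.25 dBFS

x − T + W/2 = -4 − (-4) + 2 = 2.
GR = (1 − 1/2) × 2² / 8 = 0.5 × 4 / 8 = 0.25 dB.
Output = -4 − 0.25 = -4.25 dBFS.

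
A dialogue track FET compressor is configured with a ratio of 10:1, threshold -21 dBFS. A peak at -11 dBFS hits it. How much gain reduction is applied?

9 dB

Overshoot = -11 − (-21) = 10 dB.
At 10:1, output sits 10/10 = 1 dB above threshold.
So the signal is attenuated by 10 − 1 = 9 dB.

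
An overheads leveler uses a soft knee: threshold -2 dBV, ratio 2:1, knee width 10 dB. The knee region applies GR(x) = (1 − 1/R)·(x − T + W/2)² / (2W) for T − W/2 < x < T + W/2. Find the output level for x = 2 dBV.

x − T + W/2 = 2 − (-2) + 5 = 9.
GR = (1 − 1/2) × 9² / 20 = 0.5 × 81 / 20 = 2.025 dB.
Output = 2 − 2.025 = -0.025 dBV.

-0.025 dBV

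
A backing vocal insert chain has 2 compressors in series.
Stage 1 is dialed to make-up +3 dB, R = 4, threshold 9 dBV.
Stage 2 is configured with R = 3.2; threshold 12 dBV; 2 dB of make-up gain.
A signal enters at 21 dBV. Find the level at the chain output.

14.9375 dBV

Stage 1: overshoot 12 dB → 12/4 = 3 dB → 12 dBV; +3 dB make-up → 15 dBV.
Stage 2: 3 dB above 12 dBV, reduced 3.2:1 to 0.9375 dB above → 12.9375 dBV; +2 dB make-up → 14.9375 dBV.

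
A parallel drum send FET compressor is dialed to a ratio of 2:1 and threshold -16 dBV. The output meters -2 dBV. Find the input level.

12 dBV

Post-compression overshoot = -2 − (-16) = 14 dB.
Undo the ratio: input overshoot = 14 × 2 = 28 dB, giving input = 12 dBV.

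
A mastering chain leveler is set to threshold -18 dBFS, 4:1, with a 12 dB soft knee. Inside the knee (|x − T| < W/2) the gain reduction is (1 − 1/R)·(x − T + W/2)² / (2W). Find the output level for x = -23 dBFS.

x − T + W/2 = -23 − (-18) + 6 = 1.
GR = (1 − 1/4) × 1² / 24 = 0.75 × 1 / 24 = 0.03125 dB.
Output = -23 − 0.03125 = -23.03125 dBFS.

-23.03125 dBFS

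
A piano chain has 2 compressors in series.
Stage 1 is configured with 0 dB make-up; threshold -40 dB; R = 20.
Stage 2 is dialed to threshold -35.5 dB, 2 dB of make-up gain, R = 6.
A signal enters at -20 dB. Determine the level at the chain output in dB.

-37 dB

Stage 1: 20 dB above -40 dB, reduced 20:1 to 1 dB above → -39 dB.
Stage 2: -39 dB is at or below the -35.5 dB threshold — no compression; make-up brings it to -37 dB.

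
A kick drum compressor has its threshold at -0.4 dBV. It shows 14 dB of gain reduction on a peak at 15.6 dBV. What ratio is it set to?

8:1

Input overshoot = 15.6 − (-0.4) = 16 dB.
Output overshoot = 16 − 14 = 2 dB.
Ratio = input overshoot / output overshoot = 16 / 2 = 8.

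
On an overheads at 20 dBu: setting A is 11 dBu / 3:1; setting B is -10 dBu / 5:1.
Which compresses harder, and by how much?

B, by 18 dB

A: GR = 9 − 9/3 = 6 dB.
B: GR = 30 − 30/5 = 24 dB.
B applies 18 dB more gain reduction.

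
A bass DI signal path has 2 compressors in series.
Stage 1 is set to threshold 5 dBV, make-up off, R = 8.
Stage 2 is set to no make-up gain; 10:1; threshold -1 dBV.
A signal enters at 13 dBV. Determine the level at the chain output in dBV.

-0.3 dBV

Stage 1: 8 dB above 5 dBV, reduced 8:1 to 1 dB above → 6 dBV.
Stage 2: 6 dBV is 7 dB over -1 dBV; at 10:1 that becomes 0.7 dB over, giving -0.3 dBV.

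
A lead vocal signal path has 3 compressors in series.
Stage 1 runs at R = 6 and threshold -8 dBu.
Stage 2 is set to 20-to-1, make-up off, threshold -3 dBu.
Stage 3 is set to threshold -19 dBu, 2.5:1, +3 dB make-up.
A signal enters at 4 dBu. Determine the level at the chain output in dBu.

-10.8 dBu

Stage 1: overshoot 12 dB → 12/6 = 2 dB → -6 dBu.
Stage 2: -6 dBu is at or below the -3 dBu threshold — no compression; output -6 dBu.
Stage 3: -6 dBu is 13 dB over -19 dBu; at 2.5:1 that becomes 5.2 dB over, giving -13.8 dBu; +3 dB make-up → -10.8 dBu.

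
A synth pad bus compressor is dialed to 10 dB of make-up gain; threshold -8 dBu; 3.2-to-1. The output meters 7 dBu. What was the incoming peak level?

Stripping the +10 dB make-up gives -3 dBu at the gain stage.
The compressed level sits -3 − (-8) = 5 dB over threshold.
Undo the ratio: input overshoot = 5 × 3.2 = 16 dB, giving input = 8 dBu.

8 dBu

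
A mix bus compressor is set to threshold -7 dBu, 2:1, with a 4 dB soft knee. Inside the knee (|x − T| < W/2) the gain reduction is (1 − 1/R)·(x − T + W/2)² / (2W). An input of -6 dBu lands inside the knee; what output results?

-6.5625 dBu

x − T + W/2 = -6 − (-7) + 2 = 3.
GR = (1 − 1/2) × 3² / 8 = 0.5 × 9 / 8 = 0.5625 dB.
Output = -6 − 0.5625 = -6.5625 dBu.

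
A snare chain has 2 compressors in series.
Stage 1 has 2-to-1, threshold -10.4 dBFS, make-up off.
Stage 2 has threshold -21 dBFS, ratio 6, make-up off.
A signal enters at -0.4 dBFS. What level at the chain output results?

Stage 1: 10 dB above -10.4 dBFS, reduced 2:1 to 5 dB above → -5.4 dBFS.
Stage 2: -5.4 dBFS is 15.6 dB over -21 dBFS; at 6:1 that becomes 2.6 dB over, giving -18.4 dBFS.

-18.4 dBFS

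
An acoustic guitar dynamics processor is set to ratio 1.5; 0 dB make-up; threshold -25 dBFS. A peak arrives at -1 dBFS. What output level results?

-9 dBFS

Overshoot: -1 − (-25) = 24 dB.
1.5:1 compression reduces that to 24/1.5 = 16 dB over.
So the level is -25 + 16 = -9 dBFS.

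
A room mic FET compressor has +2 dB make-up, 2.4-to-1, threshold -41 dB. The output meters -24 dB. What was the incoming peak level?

Before make-up, the level was -24 − 2 = -26 dB.
Post-compression overshoot = -26 − (-41) = 15 dB.
Input overshoot = R × output overshoot = 36 dB → input = -41 + 36 = -5 dB.

-5 dB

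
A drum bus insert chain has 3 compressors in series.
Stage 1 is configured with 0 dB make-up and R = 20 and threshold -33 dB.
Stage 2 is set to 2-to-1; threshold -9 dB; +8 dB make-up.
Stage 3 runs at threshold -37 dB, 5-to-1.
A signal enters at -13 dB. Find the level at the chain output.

Stage 1: -13 dB is 20 dB over -33 dB; at 20:1 that becomes 1 dB over, giving -32 dB.
Stage 2: -32 dB ≤ -9 dB, so stage 2 doesn't engage; make-up brings it to -24 dB.
Stage 3: 13 dB above -37 dB, reduced 5:1 to 2.6 dB above → -34.4 dB.

-34.4 dB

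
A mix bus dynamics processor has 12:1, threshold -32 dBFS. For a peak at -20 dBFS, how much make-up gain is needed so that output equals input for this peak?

Overshoot 12 dB → 12/12 = 1 dB after compression, so the compressed level is -32 + 1 = -31 dBFS.
Make-up = target − compressed = -20 − (-31) = 11 dB.

11 dB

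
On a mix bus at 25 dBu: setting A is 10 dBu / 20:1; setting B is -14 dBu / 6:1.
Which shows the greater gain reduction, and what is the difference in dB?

A: overshoot 15 dB → output overshoot 0.75 dB → GR 14.25 dB.
B: overshoot 39 dB → output overshoot 6.5 dB → GR 32.5 dB.
B reduces 18.25 dB more.

B, by 18.25 dB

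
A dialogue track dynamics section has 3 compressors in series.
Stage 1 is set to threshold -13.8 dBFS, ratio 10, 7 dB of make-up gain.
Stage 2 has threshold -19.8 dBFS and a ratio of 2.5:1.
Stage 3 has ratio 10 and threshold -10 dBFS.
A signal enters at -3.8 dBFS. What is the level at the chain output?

Stage 1: -3.8 dBFS is 10 dB over -13.8 dBFS; at 10:1 that becomes 1 dB over, giving -12.8 dBFS; +7 dB make-up → -5.8 dBFS.
Stage 2: 14 dB above -19.8 dBFS, reduced 2.5:1 to 5.6 dB above → -14.2 dBFS.
Stage 3: below threshold (-14.2 ≤ -10); passes unchanged; output -14.2 dBFS.

-14.2 dBFS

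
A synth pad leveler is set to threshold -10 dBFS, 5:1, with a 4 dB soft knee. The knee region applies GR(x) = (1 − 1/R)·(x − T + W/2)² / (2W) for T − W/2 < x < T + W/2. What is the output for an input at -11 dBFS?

-11.1 dBFS

x − T + W/2 = -11 − (-10) + 2 = 1.
GR = (1 − 1/5) × 1² / 8 = 0.8 × 1 / 8 = 0.1 dB.
Output = -11 − 0.1 = -11.1 dBFS.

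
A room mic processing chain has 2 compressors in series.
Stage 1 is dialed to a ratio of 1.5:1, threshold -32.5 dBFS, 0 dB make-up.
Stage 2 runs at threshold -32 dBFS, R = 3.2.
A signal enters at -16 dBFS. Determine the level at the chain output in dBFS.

-28.71875 dBFS

Stage 1: 16.5 dB above -32.5 dBFS, reduced 1.5:1 to 11 dB above → -21.5 dBFS.
Stage 2: overshoot 10.5 dB → 10.5/3.2 = 3.28125 dB → -28.71875 dBFS.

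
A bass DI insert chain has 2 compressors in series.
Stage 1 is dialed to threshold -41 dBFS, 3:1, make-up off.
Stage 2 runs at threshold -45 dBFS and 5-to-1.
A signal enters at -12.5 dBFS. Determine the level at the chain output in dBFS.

Stage 1: -12.5 dBFS is 28.5 dB over -41 dBFS; at 3:1 that becomes 9.5 dB over, giving -31.5 dBFS.
Stage 2: 13.5 dB above -45 dBFS, reduced 5:1 to 2.7 dB above → -42.3 dBFS.

-42.3 dBFS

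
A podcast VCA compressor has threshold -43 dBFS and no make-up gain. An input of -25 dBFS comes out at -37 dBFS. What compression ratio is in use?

3:1

Input overshoot = -25 − (-43) = 18 dB; output overshoot = -37 − (-43) = 6 dB.
Ratio = 18 / 6 = 3.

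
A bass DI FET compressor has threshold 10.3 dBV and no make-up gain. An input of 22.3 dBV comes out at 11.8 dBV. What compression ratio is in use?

Input overshoot = 22.3 − 10.3 = 12 dB; output overshoot = 11.8 − 10.3 = 1.5 dB.
Ratio = 12 / 1.5 = 8.

8:1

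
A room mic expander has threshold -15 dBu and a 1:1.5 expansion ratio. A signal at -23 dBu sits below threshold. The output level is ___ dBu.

-27 dBu

Below threshold, a 1:1.5 expander applies gain = (1.5−1)×(T − x) of attenuation.
(1.5−1) × 8 = 4 dB, so output = -23 − 4 = -27 dBu.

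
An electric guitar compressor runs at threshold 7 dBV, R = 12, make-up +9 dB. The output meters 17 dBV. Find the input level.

Before make-up, the level was 17 − 9 = 8 dBV.
The compressed level sits 8 − 7 = 1 dB over threshold.
Undo the ratio: input overshoot = 1 × 12 = 12 dB, giving input = 19 dBV.

19 dBV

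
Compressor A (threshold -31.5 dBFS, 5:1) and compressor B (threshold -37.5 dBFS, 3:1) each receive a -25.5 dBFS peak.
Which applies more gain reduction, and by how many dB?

A: 6 dB over, compressed to 1.2 dB over, so 4.8 dB of GR.
B: 12 dB over, compressed to 4 dB over, so 8 dB of GR.
B applies 3.2 dB more gain reduction.

B, by 3.2 dB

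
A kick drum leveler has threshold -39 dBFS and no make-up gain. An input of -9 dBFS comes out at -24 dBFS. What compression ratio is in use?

2:1

Input overshoot = -9 − (-39) = 30 dB; output overshoot = -24 − (-39) = 15 dB.
Ratio = 30 / 15 = 2.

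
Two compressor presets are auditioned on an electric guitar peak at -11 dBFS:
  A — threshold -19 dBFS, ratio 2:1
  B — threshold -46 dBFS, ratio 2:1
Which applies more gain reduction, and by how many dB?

B, by 13.5 dB

A: 8 dB over, compressed to 4 dB over, so 4 dB of GR.
B: 35 dB over, compressed to 17.5 dB over, so 17.5 dB of GR.
Difference: 13.5 dB in favour of B.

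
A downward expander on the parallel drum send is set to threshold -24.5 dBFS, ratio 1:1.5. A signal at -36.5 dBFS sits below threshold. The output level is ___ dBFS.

-42.5 dBFS

The input is 12 dB below the -24.5 dBFS threshold.
A 1:1.5 expander multiplies undershoot by 1.5: 12 × 1.5 = 18 dB below threshold.
Output = -24.5 − 18 = -42.5 dBFS.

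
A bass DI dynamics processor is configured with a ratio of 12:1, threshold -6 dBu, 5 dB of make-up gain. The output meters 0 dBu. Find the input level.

Stripping the +5 dB make-up gives -5 dBu at the gain stage.
Post-compression overshoot = -5 − (-6) = 1 dB.
Input overshoot = R × output overshoot = 12 dB → input = -6 + 12 = 6 dBu.

6 dBu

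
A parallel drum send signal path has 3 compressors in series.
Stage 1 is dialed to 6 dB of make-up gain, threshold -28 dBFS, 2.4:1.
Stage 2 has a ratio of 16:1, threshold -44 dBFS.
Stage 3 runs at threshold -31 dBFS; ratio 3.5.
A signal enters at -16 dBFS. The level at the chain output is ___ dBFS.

Stage 1: -16 dBFS is 12 dB over -28 dBFS; at 2.4:1 that becomes 5 dB over, giving -23 dBFS; +6 dB make-up → -17 dBFS.
Stage 2: 27 dB above -44 dBFS, reduced 16:1 to 1.6875 dB above → -42.3125 dBFS.
Stage 3: -42.3125 dBFS is at or below the -31 dBFS threshold — no compression; output -42.3125 dBFS.

-42.3125 dBFS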